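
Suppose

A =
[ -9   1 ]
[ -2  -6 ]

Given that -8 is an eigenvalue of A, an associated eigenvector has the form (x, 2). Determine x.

We need (A + 8I)v = 0.
A + 8I = [[-1, 1], [-2, 2]].
Row 1: (-1)·x + (1)·2 = 0
Row 2: (-2)·x + (2)·2 = 0
Solving gives x = 2.
Check: A·(2, 2) = (-16, -16) = -8·(2, 2).

2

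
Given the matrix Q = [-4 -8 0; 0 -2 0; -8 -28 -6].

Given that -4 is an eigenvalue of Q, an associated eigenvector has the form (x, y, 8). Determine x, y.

We need (Q + 4I)v = 0.
Q + 4I = [[0, -8, 0], [0, 2, 0], [-8, -28, -2]].
Row 1: (0)·x + (-8)·y + (0)·8 = 0
Row 2: (0)·x + (2)·y + (0)·8 = 0
Row 3: (-8)·x + (-28)·y + (-2)·8 = 0
Solving gives x = -2, y = 0.
Check: Q·(-2, 0, 8) = (8, 0, -32) = -4·(-2, 0, 8).

-2, 0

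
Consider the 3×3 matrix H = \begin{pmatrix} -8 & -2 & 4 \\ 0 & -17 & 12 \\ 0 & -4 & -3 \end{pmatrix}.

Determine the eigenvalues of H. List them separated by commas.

-11, -9, -8

Set up det(rI - H) = 0.
Expanding along the first row, p(r) = r^3 + 28r^2 + 259r + 792.
Since p(-9) = 0, r = -9 is a root.
Dividing by (r + 9) leaves r^2 + 19r + 88.
The quadratic factors as (r + 11)·(r + 8).
Eigenvalues: -11, -9, -8.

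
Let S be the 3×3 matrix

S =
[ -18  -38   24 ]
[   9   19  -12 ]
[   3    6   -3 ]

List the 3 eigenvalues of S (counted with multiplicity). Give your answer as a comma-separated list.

-3, 0, 1

The characteristic polynomial is p(λ) = det(λI - S).
Cofactor expansion gives p(λ) = λ^3 + 2λ^2 - 3λ.
Try λ = 0: p(0) = 0, so 0 is a root.
Dividing by λ leaves λ^2 + 2λ - 3.
The quadratic factors as (λ + 3)·(λ - 1).
Eigenvalues: -3, 0, 1.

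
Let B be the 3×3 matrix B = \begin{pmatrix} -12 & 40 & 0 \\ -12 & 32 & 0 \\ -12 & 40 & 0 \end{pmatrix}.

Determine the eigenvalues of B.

Compute the characteristic polynomial p(r) = det(rI - B).
Expanding along the first row, p(r) = r^3 - 20r^2 + 96r.
Try r = 0: p(0) = 0, so 0 is a root.
Dividing by r leaves r^2 - 20r + 96.
The quadratic factors as (r - 8)·(r - 12).
Eigenvalues: 0, 8, 12.

0, 8, 12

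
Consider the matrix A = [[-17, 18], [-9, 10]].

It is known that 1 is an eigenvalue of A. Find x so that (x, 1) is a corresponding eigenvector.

We need (A - 1I)v = 0.
A - 1I = [[-18, 18], [-9, 9]].
Row 1: (-18)·x + (18)·1 = 0
Row 2: (-9)·x + (9)·1 = 0
Solving gives x = 1.
Check: A·(1, 1) = (1, 1) = 1·(1, 1).

1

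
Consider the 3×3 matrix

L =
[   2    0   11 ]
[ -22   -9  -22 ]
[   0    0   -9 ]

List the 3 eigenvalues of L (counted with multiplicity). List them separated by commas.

-9, -9, 2

Compute the characteristic polynomial p(lambda) = det(lambda·I - L).
Expanding the 3×3 determinant: p(lambda) = lambda^3 + 16·lambda^2 + 45·lambda - 162.
Rational-root test: lambda = 2 gives p(2) = 0.
Factor out (lambda - 2): p(lambda) = (lambda - 2)·(lambda^2 + 18·lambda + 81).
The quadratic factor is (lambda + 9)^2.
Eigenvalues: -9, -9, 2.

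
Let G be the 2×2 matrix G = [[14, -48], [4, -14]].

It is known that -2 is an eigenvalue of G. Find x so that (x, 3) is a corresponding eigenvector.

9

We need (G + 2I)v = 0.
G + 2I = [[16, -48], [4, -12]].
Row 1: (16)·x + (-48)·3 = 0
Row 2: (4)·x + (-12)·3 = 0
Solving gives x = 9.
Check: G·(9, 3) = (-18, -6) = -2·(9, 3).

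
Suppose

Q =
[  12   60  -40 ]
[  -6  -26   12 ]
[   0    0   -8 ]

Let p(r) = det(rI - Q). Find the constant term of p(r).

384

p(r) = r^3 + 22r^2 + 160r + 384.
The constant term is 384.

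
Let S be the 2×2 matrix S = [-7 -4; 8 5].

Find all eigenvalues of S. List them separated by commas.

det(S - λI) = (-7 - λ)(5 - λ) - (-4)·(8) = λ^2 + 2λ - 3.
This factors as (λ + 3)·(λ - 1) = 0.
Eigenvalues: -3, 1.

-3, 1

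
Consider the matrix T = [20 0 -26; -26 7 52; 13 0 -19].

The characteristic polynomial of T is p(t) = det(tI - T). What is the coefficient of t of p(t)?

p(t) = t^3 - 8t^2 - 35t + 294.
The coefficient of t is -35.

-35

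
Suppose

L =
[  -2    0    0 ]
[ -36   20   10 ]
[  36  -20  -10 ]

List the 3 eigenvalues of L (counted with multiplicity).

Compute the characteristic polynomial p(λ) = det(λI - L).
Expanding the 3×3 determinant: p(λ) = λ^3 - 8λ^2 - 20λ.
Since p(0) = 0, λ = 0 is a root.
Factor out λ: p(λ) = λ·(λ^2 - 8λ - 20).
The quadratic factors as (λ + 2)·(λ - 10).
Eigenvalues: -2, 0, 10.

-2, 0, 10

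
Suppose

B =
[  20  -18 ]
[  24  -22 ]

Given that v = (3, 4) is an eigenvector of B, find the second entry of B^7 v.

-65536

First find the eigenvalue: Bv = (-12, -16) = -4·(3, 4), so λ = -4.
Then B^7 v = λ^7·v = (-4)^7·(3, 4) = -16384·(3, 4) = (-49152, -65536).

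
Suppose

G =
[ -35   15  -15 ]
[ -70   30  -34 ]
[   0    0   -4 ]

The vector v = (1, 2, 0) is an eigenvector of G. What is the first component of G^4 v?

First find the eigenvalue: Gv = (-5, -10, 0) = -5·(1, 2, 0), so λ = -5.
Then G^4 v = λ^4·v = (-5)^4·(1, 2, 0) = 625·(1, 2, 0) = (625, 1250, 0).

625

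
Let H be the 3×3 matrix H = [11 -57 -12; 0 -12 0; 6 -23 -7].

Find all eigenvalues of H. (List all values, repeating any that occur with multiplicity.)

-12, -1, 5

The characteristic polynomial is p(lambda) = det(lambda·I - H).
Cofactor expansion gives p(lambda) = lambda^3 + 8·lambda^2 - 53·lambda - 60.
Since p(-1) = 0, lambda = -1 is a root.
Factor out (lambda + 1): p(lambda) = (lambda + 1)·(lambda^2 + 7·lambda - 60).
The quadratic factors as (lambda + 12)·(lambda - 5).
Eigenvalues: -12, -1, 5.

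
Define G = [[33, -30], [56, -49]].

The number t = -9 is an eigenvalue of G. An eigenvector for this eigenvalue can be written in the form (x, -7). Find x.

-5

We need (G + 9I)v = 0.
G + 9I = [[42, -30], [56, -40]].
Row 1: (42)·x + (-30)·-7 = 0
Row 2: (56)·x + (-40)·-7 = 0
Solving gives x = -5.
Check: G·(-5, -7) = (45, 63) = -9·(-5, -7).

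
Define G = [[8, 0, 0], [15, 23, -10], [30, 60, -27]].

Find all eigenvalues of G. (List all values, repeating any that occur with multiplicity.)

-7, 3, 8

Set up det(λI - G) = 0.
Expanding the 3×3 determinant: p(λ) = λ^3 - 4λ^2 - 53λ + 168.
Rational-root test: λ = 3 gives p(3) = 0.
Factor out (λ - 3): p(λ) = (λ - 3)·(λ^2 - λ - 56).
The quadratic factors as (λ + 7)·(λ - 8).
Eigenvalues: -7, 3, 8.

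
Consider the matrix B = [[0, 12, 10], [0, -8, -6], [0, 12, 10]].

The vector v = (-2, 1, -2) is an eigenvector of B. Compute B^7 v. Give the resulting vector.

(-32768, 16384, -32768)

First find the eigenvalue: Bv = (-8, 4, -8) = 4·(-2, 1, -2), so λ = 4.
Then B^7 v = λ^7·v = 4^7·(-2, 1, -2) = 16384·(-2, 1, -2) = (-32768, 16384, -32768).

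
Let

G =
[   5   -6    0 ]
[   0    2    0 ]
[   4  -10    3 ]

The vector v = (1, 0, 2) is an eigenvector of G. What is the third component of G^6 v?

31250

First find the eigenvalue: Gv = (5, 0, 10) = 5·(1, 0, 2), so λ = 5.
Then G^6 v = λ^6·v = 5^6·(1, 0, 2) = 15625·(1, 0, 2) = (15625, 0, 31250).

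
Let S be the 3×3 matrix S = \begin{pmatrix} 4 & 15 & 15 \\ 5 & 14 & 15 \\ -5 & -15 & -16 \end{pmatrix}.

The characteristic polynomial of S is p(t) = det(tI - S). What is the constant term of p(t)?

-4

p(t) = t^3 - 2t^2 - 7t - 4.
The constant term is -4.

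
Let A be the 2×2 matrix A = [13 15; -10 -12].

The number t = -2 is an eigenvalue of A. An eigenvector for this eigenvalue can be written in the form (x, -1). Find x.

1

We need (A + 2I)v = 0.
A + 2I = [[15, 15], [-10, -10]].
Row 1: (15)·x + (15)·-1 = 0
Row 2: (-10)·x + (-10)·-1 = 0
Solving gives x = 1.
Check: A·(1, -1) = (-2, 2) = -2·(1, -1).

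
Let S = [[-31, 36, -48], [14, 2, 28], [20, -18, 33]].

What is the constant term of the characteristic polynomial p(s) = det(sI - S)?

p(0) = det(0·I − S) = det(−S) = (−1)^3·det(S).
det(S) = -126, so p(0) = 126.

126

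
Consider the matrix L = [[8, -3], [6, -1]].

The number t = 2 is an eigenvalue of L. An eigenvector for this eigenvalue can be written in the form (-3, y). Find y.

-6

We need (L - 2I)v = 0.
L - 2I = [[6, -3], [6, -3]].
Row 1: (6)·-3 + (-3)·y = 0
Row 2: (6)·-3 + (-3)·y = 0
Solving gives y = -6.
Check: L·(-3, -6) = (-6, -12) = 2·(-3, -6).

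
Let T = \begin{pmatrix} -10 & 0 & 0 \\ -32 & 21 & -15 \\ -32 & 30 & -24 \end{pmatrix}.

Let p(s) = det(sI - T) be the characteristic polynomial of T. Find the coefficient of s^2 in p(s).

The coefficient of s^2 of det(sI - T) is −trace(T).
trace(T) = (-10) + (21) + (-24) = -13, so the coefficient is 13.

13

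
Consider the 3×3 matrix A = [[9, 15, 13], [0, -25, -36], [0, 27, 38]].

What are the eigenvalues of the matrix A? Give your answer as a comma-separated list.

Compute the characteristic polynomial p(r) = det(rI - A).
Cofactor expansion gives p(r) = r^3 - 22r^2 + 139r - 198.
Rational-root test: r = 2 gives p(2) = 0.
Factor out (r - 2): p(r) = (r - 2)·(r^2 - 20r + 99).
The quadratic factors as (r - 9)·(r - 11).
Eigenvalues: 2, 9, 11.

2, 9, 11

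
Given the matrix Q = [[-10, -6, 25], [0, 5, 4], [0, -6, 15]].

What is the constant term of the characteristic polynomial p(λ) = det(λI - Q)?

p(0) = det(0·I − Q) = det(−Q) = (−1)^3·det(Q).
det(Q) = -990, so p(0) = 990.

990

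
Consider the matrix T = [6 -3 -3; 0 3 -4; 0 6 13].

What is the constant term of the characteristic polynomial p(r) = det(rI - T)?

p(0) = det(0·I − T) = det(−T) = (−1)^3·det(T).
det(T) = 378, so p(0) = -378.

-378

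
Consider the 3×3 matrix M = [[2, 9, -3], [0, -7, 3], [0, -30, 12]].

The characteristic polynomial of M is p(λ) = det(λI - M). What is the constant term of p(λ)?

p(λ) = λ^3 - 7λ^2 + 16λ - 12.
The constant term is -12.

-12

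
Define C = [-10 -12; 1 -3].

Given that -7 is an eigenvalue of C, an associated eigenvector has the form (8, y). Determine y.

-2

We need (C + 7I)v = 0.
C + 7I = [[-3, -12], [1, 4]].
Row 1: (-3)·8 + (-12)·y = 0
Row 2: (1)·8 + (4)·y = 0
Solving gives y = -2.
Check: C·(8, -2) = (-56, 14) = -7·(8, -2).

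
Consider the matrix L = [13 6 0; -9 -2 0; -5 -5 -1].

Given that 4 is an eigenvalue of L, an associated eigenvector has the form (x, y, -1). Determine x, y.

-2, 3

We need (L - 4I)v = 0.
L - 4I = [[9, 6, 0], [-9, -6, 0], [-5, -5, -5]].
Row 1: (9)·x + (6)·y + (0)·-1 = 0
Row 2: (-9)·x + (-6)·y + (0)·-1 = 0
Row 3: (-5)·x + (-5)·y + (-5)·-1 = 0
Solving gives x = -2, y = 3.
Check: L·(-2, 3, -1) = (-8, 12, -4) = 4·(-2, 3, -1).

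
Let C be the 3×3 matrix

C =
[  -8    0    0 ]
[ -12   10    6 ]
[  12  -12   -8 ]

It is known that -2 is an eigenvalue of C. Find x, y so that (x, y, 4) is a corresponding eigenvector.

We need (C + 2I)v = 0.
C + 2I = [[-6, 0, 0], [-12, 12, 6], [12, -12, -6]].
Row 1: (-6)·x + (0)·y + (0)·4 = 0
Row 2: (-12)·x + (12)·y + (6)·4 = 0
Row 3: (12)·x + (-12)·y + (-6)·4 = 0
Solving gives x = 0, y = -2.
Check: C·(0, -2, 4) = (0, 4, -8) = -2·(0, -2, 4).

0, -2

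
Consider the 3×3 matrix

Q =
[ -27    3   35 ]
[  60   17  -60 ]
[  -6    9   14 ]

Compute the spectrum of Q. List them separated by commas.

The characteristic polynomial is p(lambda) = det(lambda·I - Q).
Expanding along the first row, p(lambda) = lambda^3 - 4·lambda^2 - 29·lambda - 24.
Since p(8) = 0, lambda = 8 is a root.
Dividing by (lambda - 8) leaves lambda^2 + 4·lambda + 3.
The quadratic factors as (lambda + 3)·(lambda + 1).
Eigenvalues: -3, -1, 8.

-3, -1, 8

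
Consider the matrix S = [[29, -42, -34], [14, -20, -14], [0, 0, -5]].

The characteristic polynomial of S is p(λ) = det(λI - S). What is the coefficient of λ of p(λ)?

p(λ) = λ^3 - 4λ^2 - 37λ + 40.
The coefficient of λ is -37.

-37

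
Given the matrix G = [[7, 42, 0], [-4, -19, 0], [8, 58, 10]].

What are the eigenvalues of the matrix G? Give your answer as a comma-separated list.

-7, -5, 10

The characteristic polynomial is p(s) = det(sI - G).
Expanding the 3×3 determinant: p(s) = s^3 + 2s^2 - 85s - 350.
Since p(10) = 0, s = 10 is a root.
Dividing by (s - 10) leaves s^2 + 12s + 35.
The quadratic factors as (s + 7)·(s + 5).
Eigenvalues: -7, -5, 10.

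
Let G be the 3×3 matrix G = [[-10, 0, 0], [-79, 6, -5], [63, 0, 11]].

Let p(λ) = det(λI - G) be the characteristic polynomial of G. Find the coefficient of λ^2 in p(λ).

-7

The coefficient of λ^2 of det(λI - G) is −trace(G).
trace(G) = (-10) + (6) + (11) = 7, so the coefficient is -7.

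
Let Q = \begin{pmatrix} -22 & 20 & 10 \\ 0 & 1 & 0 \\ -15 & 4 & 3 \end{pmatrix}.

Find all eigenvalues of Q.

Set up det(tI - Q) = 0.
Expanding along the first row, p(t) = t^3 + 18t^2 + 65t - 84.
Rational-root test: t = -7 gives p(-7) = 0.
Dividing by (t + 7) leaves t^2 + 11t - 12.
The quadratic factors as (t + 12)·(t - 1).
Eigenvalues: -12, -7, 1.

-12, -7, 1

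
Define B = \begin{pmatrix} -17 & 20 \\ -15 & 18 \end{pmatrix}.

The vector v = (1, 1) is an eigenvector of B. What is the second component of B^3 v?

27

First find the eigenvalue: Bv = (3, 3) = 3·(1, 1), so λ = 3.
Then B^3 v = λ^3·v = 3^3·(1, 1) = 27·(1, 1) = (27, 27).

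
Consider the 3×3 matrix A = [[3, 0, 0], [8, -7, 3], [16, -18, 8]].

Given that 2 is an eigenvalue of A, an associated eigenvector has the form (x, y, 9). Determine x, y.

0, 3

We need (A - 2I)v = 0.
A - 2I = [[1, 0, 0], [8, -9, 3], [16, -18, 6]].
Row 1: (1)·x + (0)·y + (0)·9 = 0
Row 2: (8)·x + (-9)·y + (3)·9 = 0
Row 3: (16)·x + (-18)·y + (6)·9 = 0
Solving gives x = 0, y = 3.
Check: A·(0, 3, 9) = (0, 6, 18) = 2·(0, 3, 9).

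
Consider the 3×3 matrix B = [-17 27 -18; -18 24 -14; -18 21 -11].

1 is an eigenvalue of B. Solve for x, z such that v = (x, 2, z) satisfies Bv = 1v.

1, 2

We need (B - 1I)v = 0.
B - 1I = [[-18, 27, -18], [-18, 23, -14], [-18, 21, -12]].
Row 1: (-18)·x + (27)·2 + (-18)·z = 0
Row 2: (-18)·x + (23)·2 + (-14)·z = 0
Row 3: (-18)·x + (21)·2 + (-12)·z = 0
Solving gives x = 1, z = 2.
Check: B·(1, 2, 2) = (1, 2, 2) = 1·(1, 2, 2).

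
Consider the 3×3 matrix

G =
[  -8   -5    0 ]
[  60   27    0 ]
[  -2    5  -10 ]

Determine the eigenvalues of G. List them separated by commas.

The characteristic polynomial is p(t) = det(tI - G).
Expanding the 3×3 determinant: p(t) = t^3 - 9t^2 - 106t + 840.
Rational-root test: t = 12 gives p(12) = 0.
Factor out (t - 12): p(t) = (t - 12)·(t^2 + 3t - 70).
The quadratic factors as (t + 10)·(t - 7).
Eigenvalues: -10, 7, 12.

-10, 7, 12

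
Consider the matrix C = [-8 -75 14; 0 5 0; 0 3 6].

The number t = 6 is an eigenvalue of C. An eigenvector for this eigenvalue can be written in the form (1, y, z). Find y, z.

0, 1

We need (C - 6I)v = 0.
C - 6I = [[-14, -75, 14], [0, -1, 0], [0, 3, 0]].
Row 1: (-14)·1 + (-75)·y + (14)·z = 0
Row 2: (0)·1 + (-1)·y + (0)·z = 0
Row 3: (0)·1 + (3)·y + (0)·z = 0
Solving gives y = 0, z = 1.
Check: C·(1, 0, 1) = (6, 0, 6) = 6·(1, 0, 1).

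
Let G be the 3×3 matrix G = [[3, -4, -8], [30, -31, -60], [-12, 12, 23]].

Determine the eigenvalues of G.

Set up det(λI - G) = 0.
Expanding along the first row, p(λ) = λ^3 + 5λ^2 + 7λ + 3.
Rational-root test: λ = -1 gives p(-1) = 0.
Dividing by (λ + 1) leaves λ^2 + 4λ + 3.
The quadratic factors as (λ + 3)·(λ + 1).
Eigenvalues: -3, -1, -1.

-3, -1, -1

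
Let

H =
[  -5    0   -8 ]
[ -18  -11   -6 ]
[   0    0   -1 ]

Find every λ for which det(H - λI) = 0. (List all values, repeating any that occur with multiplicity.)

Set up det(rI - H) = 0.
Cofactor expansion gives p(r) = r^3 + 17r^2 + 71r + 55.
Rational-root test: r = -1 gives p(-1) = 0.
Factor out (r + 1): p(r) = (r + 1)·(r^2 + 16r + 55).
The quadratic factors as (r + 11)·(r + 5).
Eigenvalues: -11, -5, -1.

-11, -5, -1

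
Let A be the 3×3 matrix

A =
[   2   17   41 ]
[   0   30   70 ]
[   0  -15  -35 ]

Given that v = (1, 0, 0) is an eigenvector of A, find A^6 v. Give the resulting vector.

(64, 0, 0)

First find the eigenvalue: Av = (2, 0, 0) = 2·(1, 0, 0), so λ = 2.
Then A^6 v = λ^6·v = 2^6·(1, 0, 0) = 64·(1, 0, 0) = (64, 0, 0).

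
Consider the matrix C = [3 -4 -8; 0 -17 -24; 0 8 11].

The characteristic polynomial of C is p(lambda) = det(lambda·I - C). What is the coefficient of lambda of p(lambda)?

-13

p(lambda) = lambda^3 + 3·lambda^2 - 13·lambda - 15.
The coefficient of lambda is -13.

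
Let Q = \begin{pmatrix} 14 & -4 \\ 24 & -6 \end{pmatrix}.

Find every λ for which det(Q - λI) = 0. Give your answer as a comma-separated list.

2, 6

det(Q - λI) = (14 - λ)(-6 - λ) - (-4)·(24) = λ^2 - 8λ + 12.
This factors as (λ - 2)·(λ - 6) = 0.
Eigenvalues: 2, 6.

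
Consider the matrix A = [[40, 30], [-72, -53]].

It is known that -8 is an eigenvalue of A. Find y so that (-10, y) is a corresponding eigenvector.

We need (A + 8I)v = 0.
A + 8I = [[48, 30], [-72, -45]].
Row 1: (48)·-10 + (30)·y = 0
Row 2: (-72)·-10 + (-45)·y = 0
Solving gives y = 16.
Check: A·(-10, 16) = (80, -128) = -8·(-10, 16).

16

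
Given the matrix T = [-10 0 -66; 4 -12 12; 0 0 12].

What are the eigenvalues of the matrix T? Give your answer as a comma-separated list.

-12, -10, 12

Compute the characteristic polynomial p(λ) = det(λI - T).
Expanding the 3×3 determinant: p(λ) = λ^3 + 10λ^2 - 144λ - 1440.
Try λ = 12: p(12) = 0, so 12 is a root.
Dividing by (λ - 12) leaves λ^2 + 22λ + 120.
The quadratic factors as (λ + 12)·(λ + 10).
Eigenvalues: -12, -10, 12.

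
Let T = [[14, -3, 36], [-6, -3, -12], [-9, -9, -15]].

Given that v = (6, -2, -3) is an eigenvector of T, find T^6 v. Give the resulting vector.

(4374, -1458, -2187)

First find the eigenvalue: Tv = (-18, 6, 9) = -3·(6, -2, -3), so λ = -3.
Then T^6 v = λ^6·v = (-3)^6·(6, -2, -3) = 729·(6, -2, -3) = (4374, -1458, -2187).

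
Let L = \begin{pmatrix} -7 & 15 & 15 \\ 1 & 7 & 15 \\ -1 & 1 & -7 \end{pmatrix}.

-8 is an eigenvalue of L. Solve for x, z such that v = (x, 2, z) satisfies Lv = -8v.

0, -2

We need (L + 8I)v = 0.
L + 8I = [[1, 15, 15], [1, 15, 15], [-1, 1, 1]].
Row 1: (1)·x + (15)·2 + (15)·z = 0
Row 2: (1)·x + (15)·2 + (15)·z = 0
Row 3: (-1)·x + (1)·2 + (1)·z = 0
Solving gives x = 0, z = -2.
Check: L·(0, 2, -2) = (0, -16, 16) = -8·(0, 2, -2).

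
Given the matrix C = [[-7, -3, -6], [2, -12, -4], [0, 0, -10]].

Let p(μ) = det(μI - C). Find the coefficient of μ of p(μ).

p(μ) = μ^3 + 29μ^2 + 280μ + 900.
The coefficient of μ is 280.

280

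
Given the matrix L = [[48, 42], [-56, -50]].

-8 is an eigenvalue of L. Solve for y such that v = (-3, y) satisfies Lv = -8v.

We need (L + 8I)v = 0.
L + 8I = [[56, 42], [-56, -42]].
Row 1: (56)·-3 + (42)·y = 0
Row 2: (-56)·-3 + (-42)·y = 0
Solving gives y = 4.
Check: L·(-3, 4) = (24, -32) = -8·(-3, 4).

4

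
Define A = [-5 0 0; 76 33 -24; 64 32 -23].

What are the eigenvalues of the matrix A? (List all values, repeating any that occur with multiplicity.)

Set up det(sI - A) = 0.
Expanding the 3×3 determinant: p(s) = s^3 - 5s^2 - 41s + 45.
Since p(-5) = 0, s = -5 is a root.
Factor out (s + 5): p(s) = (s + 5)·(s^2 - 10s + 9).
The quadratic factors as (s - 1)·(s - 9).
Eigenvalues: -5, 1, 9.

-5, 1, 9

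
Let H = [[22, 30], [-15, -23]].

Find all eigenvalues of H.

-8, 7

det(H - tI) = (22 - t)(-23 - t) - (30)·(-15) = t^2 + t - 56.
This factors as (t + 8)·(t - 7) = 0.
Eigenvalues: -8, 7.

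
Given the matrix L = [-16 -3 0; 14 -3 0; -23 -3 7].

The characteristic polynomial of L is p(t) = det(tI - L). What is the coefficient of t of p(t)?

p(t) = t^3 + 12t^2 - 43t - 630.
The coefficient of t is -43.

-43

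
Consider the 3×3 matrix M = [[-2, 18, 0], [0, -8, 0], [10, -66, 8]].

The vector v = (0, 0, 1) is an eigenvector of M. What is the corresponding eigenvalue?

8

Compute Mv: M·(0, 0, 1) = (0, 0, 8).
Since Mv = λv, compare component 3: 8 = λ·1, so λ = 8.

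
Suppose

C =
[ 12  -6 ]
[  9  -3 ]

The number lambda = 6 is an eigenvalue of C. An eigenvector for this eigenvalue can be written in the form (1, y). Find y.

1

We need (C - 6I)v = 0.
C - 6I = [[6, -6], [9, -9]].
Row 1: (6)·1 + (-6)·y = 0
Row 2: (9)·1 + (-9)·y = 0
Solving gives y = 1.
Check: C·(1, 1) = (6, 6) = 6·(1, 1).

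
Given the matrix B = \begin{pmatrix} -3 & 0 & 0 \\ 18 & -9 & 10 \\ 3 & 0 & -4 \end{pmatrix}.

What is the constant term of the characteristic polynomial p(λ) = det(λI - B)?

p(0) = det(0·I − B) = det(−B) = (−1)^3·det(B).
det(B) = -108, so p(0) = 108.

108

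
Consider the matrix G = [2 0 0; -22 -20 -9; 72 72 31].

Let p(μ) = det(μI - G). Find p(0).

-56

p(0) = det(0·I − G) = det(−G) = (−1)^3·det(G).
det(G) = 56, so p(0) = -56.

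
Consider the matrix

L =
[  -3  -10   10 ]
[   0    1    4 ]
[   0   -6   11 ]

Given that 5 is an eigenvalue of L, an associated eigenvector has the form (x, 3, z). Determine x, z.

We need (L - 5I)v = 0.
L - 5I = [[-8, -10, 10], [0, -4, 4], [0, -6, 6]].
Row 1: (-8)·x + (-10)·3 + (10)·z = 0
Row 2: (0)·x + (-4)·3 + (4)·z = 0
Row 3: (0)·x + (-6)·3 + (6)·z = 0
Solving gives x = 0, z = 3.
Check: L·(0, 3, 3) = (0, 15, 15) = 5·(0, 3, 3).

0, 3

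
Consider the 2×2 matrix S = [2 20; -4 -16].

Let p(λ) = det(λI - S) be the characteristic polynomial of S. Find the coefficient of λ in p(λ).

The coefficient of λ of det(λI - S) is −trace(S).
trace(S) = (2) + (-16) = -14, so the coefficient is 14.

14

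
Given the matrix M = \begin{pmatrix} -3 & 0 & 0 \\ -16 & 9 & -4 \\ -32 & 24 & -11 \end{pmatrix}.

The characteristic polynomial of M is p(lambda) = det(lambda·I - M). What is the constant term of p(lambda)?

-9

p(lambda) = lambda^3 + 5·lambda^2 + 3·lambda - 9.
The constant term is -9.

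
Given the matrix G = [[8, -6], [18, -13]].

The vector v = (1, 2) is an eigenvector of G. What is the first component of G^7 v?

First find the eigenvalue: Gv = (-4, -8) = -4·(1, 2), so λ = -4.
Then G^7 v = λ^7·v = (-4)^7·(1, 2) = -16384·(1, 2) = (-16384, -32768).

-16384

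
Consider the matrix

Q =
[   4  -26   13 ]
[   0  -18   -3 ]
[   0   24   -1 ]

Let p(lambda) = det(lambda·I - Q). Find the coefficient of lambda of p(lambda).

p(lambda) = lambda^3 + 15·lambda^2 + 14·lambda - 360.
The coefficient of lambda is 14.

14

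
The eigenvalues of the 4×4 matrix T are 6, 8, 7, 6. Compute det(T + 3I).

8910

If T has eigenvalues 6, 8, 7, 6, then T + 3I has eigenvalues 9, 11, 10, 9.
det(T + 3I) = (9) · (11) · (10) · (9) = 8910.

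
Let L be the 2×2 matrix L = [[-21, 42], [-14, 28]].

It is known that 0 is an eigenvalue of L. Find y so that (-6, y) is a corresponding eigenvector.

We need (L)v = 0.
L = [[-21, 42], [-14, 28]].
Row 1: (-21)·-6 + (42)·y = 0
Row 2: (-14)·-6 + (28)·y = 0
Solving gives y = -3.
Check: L·(-6, -3) = (0, 0) = 0·(-6, -3).

-3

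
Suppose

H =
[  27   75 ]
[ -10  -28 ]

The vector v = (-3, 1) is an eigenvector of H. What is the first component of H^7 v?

First find the eigenvalue: Hv = (-6, 2) = 2·(-3, 1), so λ = 2.
Then H^7 v = λ^7·v = 2^7·(-3, 1) = 128·(-3, 1) = (-384, 128).

-384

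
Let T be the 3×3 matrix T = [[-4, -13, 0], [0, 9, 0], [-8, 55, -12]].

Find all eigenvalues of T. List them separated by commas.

Compute the characteristic polynomial p(lambda) = det(lambda·I - T).
Expanding along the first row, p(lambda) = lambda^3 + 7·lambda^2 - 96·lambda - 432.
Rational-root test: lambda = -12 gives p(-12) = 0.
Dividing by (lambda + 12) leaves lambda^2 - 5·lambda - 36.
The quadratic factors as (lambda + 4)·(lambda - 9).
Eigenvalues: -12, -4, 9.

-12, -4, 9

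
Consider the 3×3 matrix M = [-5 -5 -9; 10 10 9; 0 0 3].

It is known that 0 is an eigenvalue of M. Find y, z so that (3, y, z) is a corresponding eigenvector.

-3, 0

We need (M)v = 0.
M = [[-5, -5, -9], [10, 10, 9], [0, 0, 3]].
Row 1: (-5)·3 + (-5)·y + (-9)·z = 0
Row 2: (10)·3 + (10)·y + (9)·z = 0
Row 3: (0)·3 + (0)·y + (3)·z = 0
Solving gives y = -3, z = 0.
Check: M·(3, -3, 0) = (0, 0, 0) = 0·(3, -3, 0).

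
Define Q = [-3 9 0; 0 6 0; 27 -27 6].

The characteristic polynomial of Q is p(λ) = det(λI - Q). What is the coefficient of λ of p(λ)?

p(λ) = λ^3 - 9λ^2 + 108.
The coefficient of λ is 0.

0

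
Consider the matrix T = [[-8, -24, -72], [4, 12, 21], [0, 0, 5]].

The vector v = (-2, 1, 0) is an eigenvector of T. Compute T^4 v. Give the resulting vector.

First find the eigenvalue: Tv = (-8, 4, 0) = 4·(-2, 1, 0), so λ = 4.
Then T^4 v = λ^4·v = 4^4·(-2, 1, 0) = 256·(-2, 1, 0) = (-512, 256, 0).

(-512, 256, 0)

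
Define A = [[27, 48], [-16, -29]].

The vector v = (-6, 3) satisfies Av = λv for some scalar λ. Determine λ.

3

Compute Av: A·(-6, 3) = (-18, 9).
Since Av = λv, compare component 1: -18 = λ·-6, so λ = 3.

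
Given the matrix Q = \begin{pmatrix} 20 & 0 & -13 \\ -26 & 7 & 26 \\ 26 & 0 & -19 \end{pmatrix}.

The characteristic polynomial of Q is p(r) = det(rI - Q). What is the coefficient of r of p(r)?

p(r) = r^3 - 8r^2 - 35r + 294.
The coefficient of r is -35.

-35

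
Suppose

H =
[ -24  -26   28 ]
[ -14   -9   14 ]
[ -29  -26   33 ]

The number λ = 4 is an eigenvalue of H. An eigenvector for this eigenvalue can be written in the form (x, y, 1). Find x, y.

We need (H - 4I)v = 0.
H - 4I = [[-28, -26, 28], [-14, -13, 14], [-29, -26, 29]].
Row 1: (-28)·x + (-26)·y + (28)·1 = 0
Row 2: (-14)·x + (-13)·y + (14)·1 = 0
Row 3: (-29)·x + (-26)·y + (29)·1 = 0
Solving gives x = 1, y = 0.
Check: H·(1, 0, 1) = (4, 0, 4) = 4·(1, 0, 1).

1, 0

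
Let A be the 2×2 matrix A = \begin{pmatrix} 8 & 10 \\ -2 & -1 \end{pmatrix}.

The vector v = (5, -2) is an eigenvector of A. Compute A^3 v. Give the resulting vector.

First find the eigenvalue: Av = (20, -8) = 4·(5, -2), so λ = 4.
Then A^3 v = λ^3·v = 4^3·(5, -2) = 64·(5, -2) = (320, -128).

(320, -128)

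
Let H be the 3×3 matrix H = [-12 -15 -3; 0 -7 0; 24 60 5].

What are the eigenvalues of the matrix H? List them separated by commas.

-7, -4, -3

The characteristic polynomial is p(t) = det(tI - H).
Cofactor expansion gives p(t) = t^3 + 14t^2 + 61t + 84.
Since p(-7) = 0, t = -7 is a root.
Dividing by (t + 7) leaves t^2 + 7t + 12.
The quadratic factors as (t + 4)·(t + 3).
Eigenvalues: -7, -4, -3.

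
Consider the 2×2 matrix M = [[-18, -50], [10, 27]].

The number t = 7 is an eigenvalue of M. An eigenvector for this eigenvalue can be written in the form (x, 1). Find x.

-2

We need (M - 7I)v = 0.
M - 7I = [[-25, -50], [10, 20]].
Row 1: (-25)·x + (-50)·1 = 0
Row 2: (10)·x + (20)·1 = 0
Solving gives x = -2.
Check: M·(-2, 1) = (-14, 7) = 7·(-2, 1).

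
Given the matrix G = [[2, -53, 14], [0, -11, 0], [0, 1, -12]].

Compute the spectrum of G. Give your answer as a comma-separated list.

-12, -11, 2

The characteristic polynomial is p(r) = det(rI - G).
Expanding along the first row, p(r) = r^3 + 21r^2 + 86r - 264.
Rational-root test: r = 2 gives p(2) = 0.
Factor out (r - 2): p(r) = (r - 2)·(r^2 + 23r + 132).
The quadratic factors as (r + 12)·(r + 11).
Eigenvalues: -12, -11, 2.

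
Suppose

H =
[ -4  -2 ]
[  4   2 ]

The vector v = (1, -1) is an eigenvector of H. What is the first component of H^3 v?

First find the eigenvalue: Hv = (-2, 2) = -2·(1, -1), so λ = -2.
Then H^3 v = λ^3·v = (-2)^3·(1, -1) = -8·(1, -1) = (-8, 8).

-8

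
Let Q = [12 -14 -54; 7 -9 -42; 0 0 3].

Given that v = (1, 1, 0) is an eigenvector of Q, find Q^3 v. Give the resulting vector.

First find the eigenvalue: Qv = (-2, -2, 0) = -2·(1, 1, 0), so λ = -2.
Then Q^3 v = λ^3·v = (-2)^3·(1, 1, 0) = -8·(1, 1, 0) = (-8, -8, 0).

(-8, -8, 0)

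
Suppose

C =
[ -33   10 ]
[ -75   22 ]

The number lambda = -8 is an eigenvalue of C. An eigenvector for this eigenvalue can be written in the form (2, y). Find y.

5

We need (C + 8I)v = 0.
C + 8I = [[-25, 10], [-75, 30]].
Row 1: (-25)·2 + (10)·y = 0
Row 2: (-75)·2 + (30)·y = 0
Solving gives y = 5.
Check: C·(2, 5) = (-16, -40) = -8·(2, 5).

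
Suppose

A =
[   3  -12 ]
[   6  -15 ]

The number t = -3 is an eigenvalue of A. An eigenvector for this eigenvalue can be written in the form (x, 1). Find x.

2

We need (A + 3I)v = 0.
A + 3I = [[6, -12], [6, -12]].
Row 1: (6)·x + (-12)·1 = 0
Row 2: (6)·x + (-12)·1 = 0
Solving gives x = 2.
Check: A·(2, 1) = (-6, -3) = -3·(2, 1).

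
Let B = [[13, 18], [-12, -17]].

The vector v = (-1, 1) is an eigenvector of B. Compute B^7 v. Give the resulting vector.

First find the eigenvalue: Bv = (5, -5) = -5·(-1, 1), so λ = -5.
Then B^7 v = λ^7·v = (-5)^7·(-1, 1) = -78125·(-1, 1) = (78125, -78125).

(78125, -78125)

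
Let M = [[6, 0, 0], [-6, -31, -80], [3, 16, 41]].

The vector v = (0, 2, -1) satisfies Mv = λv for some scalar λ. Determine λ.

Compute Mv: M·(0, 2, -1) = (0, 18, -9).
Since Mv = λv, compare component 2: 18 = λ·2, so λ = 9.

9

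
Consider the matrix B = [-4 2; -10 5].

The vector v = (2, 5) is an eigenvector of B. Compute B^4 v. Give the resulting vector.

(2, 5)

First find the eigenvalue: Bv = (2, 5) = 1·(2, 5), so λ = 1.
Then B^4 v = λ^4·v = 1^4·(2, 5) = 1·(2, 5) = (2, 5).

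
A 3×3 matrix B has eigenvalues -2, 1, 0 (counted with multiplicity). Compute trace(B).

-1

trace(B) is the sum of the eigenvalues: (-2) + (1) + (0) = -1.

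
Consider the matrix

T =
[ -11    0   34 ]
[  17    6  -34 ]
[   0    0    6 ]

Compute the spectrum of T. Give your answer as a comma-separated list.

-11, 6, 6

Set up det(rI - T) = 0.
Expanding along the first row, p(r) = r^3 - r^2 - 96r + 396.
Rational-root test: r = 6 gives p(6) = 0.
Factor out (r - 6): p(r) = (r - 6)·(r^2 + 5r - 66).
The quadratic factors as (r + 11)·(r - 6).
Eigenvalues: -11, 6, 6.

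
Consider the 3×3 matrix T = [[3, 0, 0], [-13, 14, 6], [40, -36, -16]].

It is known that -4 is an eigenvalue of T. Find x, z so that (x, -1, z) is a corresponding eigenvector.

We need (T + 4I)v = 0.
T + 4I = [[7, 0, 0], [-13, 18, 6], [40, -36, -12]].
Row 1: (7)·x + (0)·-1 + (0)·z = 0
Row 2: (-13)·x + (18)·-1 + (6)·z = 0
Row 3: (40)·x + (-36)·-1 + (-12)·z = 0
Solving gives x = 0, z = 3.
Check: T·(0, -1, 3) = (0, 4, -12) = -4·(0, -1, 3).

0, 3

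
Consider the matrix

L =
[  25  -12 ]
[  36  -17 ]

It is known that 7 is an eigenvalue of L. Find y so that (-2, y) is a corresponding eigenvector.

We need (L - 7I)v = 0.
L - 7I = [[18, -12], [36, -24]].
Row 1: (18)·-2 + (-12)·y = 0
Row 2: (36)·-2 + (-24)·y = 0
Solving gives y = -3.
Check: L·(-2, -3) = (-14, -21) = 7·(-2, -3).

-3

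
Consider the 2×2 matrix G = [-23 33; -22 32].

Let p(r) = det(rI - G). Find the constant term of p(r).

p(r) = r^2 - 9r - 10.
The constant term is -10.

-10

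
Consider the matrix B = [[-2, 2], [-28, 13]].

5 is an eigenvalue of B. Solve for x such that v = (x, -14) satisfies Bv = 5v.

-4

We need (B - 5I)v = 0.
B - 5I = [[-7, 2], [-28, 8]].
Row 1: (-7)·x + (2)·-14 = 0
Row 2: (-28)·x + (8)·-14 = 0
Solving gives x = -4.
Check: B·(-4, -14) = (-20, -70) = 5·(-4, -14).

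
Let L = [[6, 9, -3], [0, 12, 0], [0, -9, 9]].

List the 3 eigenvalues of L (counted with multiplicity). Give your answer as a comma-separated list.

Compute the characteristic polynomial p(μ) = det(μI - L).
Expanding the 3×3 determinant: p(μ) = μ^3 - 27μ^2 + 234μ - 648.
Since p(9) = 0, μ = 9 is a root.
Factor out (μ - 9): p(μ) = (μ - 9)·(μ^2 - 18μ + 72).
The quadratic factors as (μ - 6)·(μ - 12).
Eigenvalues: 6, 9, 12.

6, 9, 12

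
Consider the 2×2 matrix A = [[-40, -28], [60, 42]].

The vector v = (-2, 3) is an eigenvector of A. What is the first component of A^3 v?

-16

First find the eigenvalue: Av = (-4, 6) = 2·(-2, 3), so λ = 2.
Then A^3 v = λ^3·v = 2^3·(-2, 3) = 8·(-2, 3) = (-16, 24).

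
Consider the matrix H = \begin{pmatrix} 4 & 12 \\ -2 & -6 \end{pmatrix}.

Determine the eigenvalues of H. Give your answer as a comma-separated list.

-2, 0

det(H - lambda·I) = (4 - lambda)(-6 - lambda) - (12)·(-2) = lambda^2 + 2·lambda.
This factors as (lambda + 2)·lambda = 0.
Eigenvalues: -2, 0.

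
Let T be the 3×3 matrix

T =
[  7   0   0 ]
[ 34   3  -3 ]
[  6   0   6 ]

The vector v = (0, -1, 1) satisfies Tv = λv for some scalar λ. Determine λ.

6

Compute Tv: T·(0, -1, 1) = (0, -6, 6).
Since Tv = λv, compare component 2: -6 = λ·-1, so λ = 6.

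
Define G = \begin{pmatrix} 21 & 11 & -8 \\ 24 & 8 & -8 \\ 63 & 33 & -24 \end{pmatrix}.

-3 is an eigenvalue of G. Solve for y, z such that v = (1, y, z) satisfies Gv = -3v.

We need (G + 3I)v = 0.
G + 3I = [[24, 11, -8], [24, 11, -8], [63, 33, -21]].
Row 1: (24)·1 + (11)·y + (-8)·z = 0
Row 2: (24)·1 + (11)·y + (-8)·z = 0
Row 3: (63)·1 + (33)·y + (-21)·z = 0
Solving gives y = 0, z = 3.
Check: G·(1, 0, 3) = (-3, 0, -9) = -3·(1, 0, 3).

0, 3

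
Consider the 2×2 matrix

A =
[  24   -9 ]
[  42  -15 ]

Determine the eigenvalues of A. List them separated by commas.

3, 6

det(A - λI) = (24 - λ)(-15 - λ) - (-9)·(42) = λ^2 - 9λ + 18.
This factors as (λ - 3)·(λ - 6) = 0.
Eigenvalues: 3, 6.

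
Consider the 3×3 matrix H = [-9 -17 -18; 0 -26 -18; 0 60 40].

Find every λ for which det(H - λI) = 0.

-9, 4, 10

The characteristic polynomial is p(lambda) = det(lambda·I - H).
Expanding along the first row, p(lambda) = lambda^3 - 5·lambda^2 - 86·lambda + 360.
Rational-root test: lambda = 4 gives p(4) = 0.
Factor out (lambda - 4): p(lambda) = (lambda - 4)·(lambda^2 - lambda - 90).
The quadratic factors as (lambda + 9)·(lambda - 10).
Eigenvalues: -9, 4, 10.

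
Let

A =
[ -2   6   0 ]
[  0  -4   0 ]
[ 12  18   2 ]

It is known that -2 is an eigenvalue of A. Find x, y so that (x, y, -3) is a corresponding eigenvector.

1, 0

We need (A + 2I)v = 0.
A + 2I = [[0, 6, 0], [0, -2, 0], [12, 18, 4]].
Row 1: (0)·x + (6)·y + (0)·-3 = 0
Row 2: (0)·x + (-2)·y + (0)·-3 = 0
Row 3: (12)·x + (18)·y + (4)·-3 = 0
Solving gives x = 1, y = 0.
Check: A·(1, 0, -3) = (-2, 0, 6) = -2·(1, 0, -3).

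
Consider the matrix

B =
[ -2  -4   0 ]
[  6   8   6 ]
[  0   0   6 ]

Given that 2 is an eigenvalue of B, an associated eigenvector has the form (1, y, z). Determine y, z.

-1, 0

We need (B - 2I)v = 0.
B - 2I = [[-4, -4, 0], [6, 6, 6], [0, 0, 4]].
Row 1: (-4)·1 + (-4)·y + (0)·z = 0
Row 2: (6)·1 + (6)·y + (6)·z = 0
Row 3: (0)·1 + (0)·y + (4)·z = 0
Solving gives y = -1, z = 0.
Check: B·(1, -1, 0) = (2, -2, 0) = 2·(1, -1, 0).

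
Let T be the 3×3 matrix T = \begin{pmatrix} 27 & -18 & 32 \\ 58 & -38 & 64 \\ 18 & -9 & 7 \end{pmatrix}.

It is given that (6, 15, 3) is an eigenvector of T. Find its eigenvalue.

Compute Tv: T·(6, 15, 3) = (-12, -30, -6).
Since Tv = λv, compare component 1: -12 = λ·6, so λ = -2.

-2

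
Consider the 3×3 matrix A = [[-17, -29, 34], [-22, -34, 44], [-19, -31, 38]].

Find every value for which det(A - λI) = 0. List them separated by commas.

The characteristic polynomial is p(s) = det(sI - A).
Expanding along the first row, p(s) = s^3 + 13s^2 + 12s.
Try s = -1: p(-1) = 0, so -1 is a root.
Dividing by (s + 1) leaves s^2 + 12s.
The quadratic factors as (s + 12)·s.
Eigenvalues: -12, -1, 0.

-12, -1, 0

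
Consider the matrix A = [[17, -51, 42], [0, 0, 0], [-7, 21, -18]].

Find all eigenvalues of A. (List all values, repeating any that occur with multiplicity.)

Compute the characteristic polynomial p(t) = det(tI - A).
Cofactor expansion gives p(t) = t^3 + t^2 - 12t.
Rational-root test: t = 0 gives p(0) = 0.
Factor out t: p(t) = t·(t^2 + t - 12).
The quadratic factors as (t + 4)·(t - 3).
Eigenvalues: -4, 0, 3.

-4, 0, 3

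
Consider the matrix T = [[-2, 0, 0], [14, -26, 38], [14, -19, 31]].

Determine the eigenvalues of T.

Set up det(lambda·I - T) = 0.
Cofactor expansion gives p(lambda) = lambda^3 - 3·lambda^2 - 94·lambda - 168.
Rational-root test: lambda = -7 gives p(-7) = 0.
Factor out (lambda + 7): p(lambda) = (lambda + 7)·(lambda^2 - 10·lambda - 24).
The quadratic factors as (lambda + 2)·(lambda - 12).
Eigenvalues: -7, -2, 12.

-7, -2, 12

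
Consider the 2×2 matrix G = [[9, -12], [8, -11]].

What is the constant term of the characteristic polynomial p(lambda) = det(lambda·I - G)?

p(0) = det(0·I − G) = det(−G) = (−1)^2·det(G).
det(G) = -3, so p(0) = -3.

-3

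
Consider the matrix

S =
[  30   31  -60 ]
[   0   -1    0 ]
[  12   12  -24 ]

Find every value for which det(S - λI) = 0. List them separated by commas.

The characteristic polynomial is p(s) = det(sI - S).
Expanding along the first row, p(s) = s^3 - 5s^2 - 6s.
Since p(6) = 0, s = 6 is a root.
Factor out (s - 6): p(s) = (s - 6)·(s^2 + s).
The quadratic factors as (s + 1)·s.
Eigenvalues: -1, 0, 6.

-1, 0, 6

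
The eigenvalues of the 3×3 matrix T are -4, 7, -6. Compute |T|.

168

det(T) is the product of the eigenvalues: (-4) · (7) · (-6) = 168.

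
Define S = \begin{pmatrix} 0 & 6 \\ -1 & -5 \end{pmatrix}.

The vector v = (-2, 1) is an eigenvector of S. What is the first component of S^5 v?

486

First find the eigenvalue: Sv = (6, -3) = -3·(-2, 1), so λ = -3.
Then S^5 v = λ^5·v = (-3)^5·(-2, 1) = -243·(-2, 1) = (486, -243).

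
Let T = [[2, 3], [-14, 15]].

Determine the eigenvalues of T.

det(T - λI) = (2 - λ)(15 - λ) - (3)·(-14) = λ^2 - 17λ + 72.
This factors as (λ - 8)·(λ - 9) = 0.
Eigenvalues: 8, 9.

8, 9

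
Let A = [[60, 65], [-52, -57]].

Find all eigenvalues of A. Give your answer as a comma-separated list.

-5, 8

det(A - λI) = (60 - λ)(-57 - λ) - (65)·(-52) = λ^2 - 3λ - 40.
This factors as (λ + 5)·(λ - 8) = 0.
Eigenvalues: -5, 8.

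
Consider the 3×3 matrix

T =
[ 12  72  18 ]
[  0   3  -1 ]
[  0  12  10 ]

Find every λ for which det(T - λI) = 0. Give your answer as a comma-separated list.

Set up det(λI - T) = 0.
Cofactor expansion gives p(λ) = λ^3 - 25λ^2 + 198λ - 504.
Try λ = 12: p(12) = 0, so 12 is a root.
Factor out (λ - 12): p(λ) = (λ - 12)·(λ^2 - 13λ + 42).
The quadratic factors as (λ - 6)·(λ - 7).
Eigenvalues: 6, 7, 12.

6, 7, 12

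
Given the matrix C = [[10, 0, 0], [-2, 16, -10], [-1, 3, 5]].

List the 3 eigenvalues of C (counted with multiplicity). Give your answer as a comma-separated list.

Compute the characteristic polynomial p(lambda) = det(lambda·I - C).
Expanding the 3×3 determinant: p(lambda) = lambda^3 - 31·lambda^2 + 320·lambda - 1100.
Rational-root test: lambda = 10 gives p(10) = 0.
Dividing by (lambda - 10) leaves lambda^2 - 21·lambda + 110.
The quadratic factors as (lambda - 10)·(lambda - 11).
Eigenvalues: 10, 10, 11.

10, 10, 11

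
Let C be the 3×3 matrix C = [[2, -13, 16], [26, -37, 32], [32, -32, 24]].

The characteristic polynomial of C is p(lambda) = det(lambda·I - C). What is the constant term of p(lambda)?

-704

p(lambda) = lambda^3 + 11·lambda^2 - 64·lambda - 704.
The constant term is -704.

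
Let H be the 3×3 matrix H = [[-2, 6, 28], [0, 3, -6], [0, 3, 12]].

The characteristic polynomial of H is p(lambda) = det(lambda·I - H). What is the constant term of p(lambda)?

p(lambda) = lambda^3 - 13·lambda^2 + 24·lambda + 108.
The constant term is 108.

108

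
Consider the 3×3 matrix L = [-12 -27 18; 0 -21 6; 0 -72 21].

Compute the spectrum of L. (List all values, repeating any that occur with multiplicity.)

-12, -3, 3

Set up det(tI - L) = 0.
Expanding the 3×3 determinant: p(t) = t^3 + 12t^2 - 9t - 108.
Since p(-3) = 0, t = -3 is a root.
Dividing by (t + 3) leaves t^2 + 9t - 36.
The quadratic factors as (t + 12)·(t - 3).
Eigenvalues: -12, -3, 3.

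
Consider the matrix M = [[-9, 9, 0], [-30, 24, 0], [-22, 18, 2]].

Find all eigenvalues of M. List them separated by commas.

Compute the characteristic polynomial p(lambda) = det(lambda·I - M).
Expanding the 3×3 determinant: p(lambda) = lambda^3 - 17·lambda^2 + 84·lambda - 108.
Try lambda = 9: p(9) = 0, so 9 is a root.
Factor out (lambda - 9): p(lambda) = (lambda - 9)·(lambda^2 - 8·lambda + 12).
The quadratic factors as (lambda - 2)·(lambda - 6).
Eigenvalues: 2, 6, 9.

2, 6, 9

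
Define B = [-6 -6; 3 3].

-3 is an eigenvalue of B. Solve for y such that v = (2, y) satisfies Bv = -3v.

-1

We need (B + 3I)v = 0.
B + 3I = [[-3, -6], [3, 6]].
Row 1: (-3)·2 + (-6)·y = 0
Row 2: (3)·2 + (6)·y = 0
Solving gives y = -1.
Check: B·(2, -1) = (-6, 3) = -3·(2, -1).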